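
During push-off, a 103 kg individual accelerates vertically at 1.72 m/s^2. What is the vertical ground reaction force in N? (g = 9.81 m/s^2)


GRF = m * (g + a)
GRF = 103 * (9.81 + 1.72)
GRF = 103 * 11.5300
GRF = 1187.5900


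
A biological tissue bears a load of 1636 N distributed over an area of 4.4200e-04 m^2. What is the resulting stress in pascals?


stress = F / A
stress = 1636 / 4.4200e-04
stress = 3.7014e+06


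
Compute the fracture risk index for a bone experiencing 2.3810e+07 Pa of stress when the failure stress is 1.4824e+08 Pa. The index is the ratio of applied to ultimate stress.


FRI = applied / ultimate
FRI = 2.3810e+07 / 1.4824e+08
FRI = 0.1606


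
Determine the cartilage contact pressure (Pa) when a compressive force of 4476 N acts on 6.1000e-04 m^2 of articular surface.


P = F / A
P = 4476 / 6.1000e-04
P = 7.3377e+06


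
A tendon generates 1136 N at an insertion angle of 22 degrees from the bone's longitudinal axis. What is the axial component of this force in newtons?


F_eff = F_tendon * cos(theta)
theta = 22 deg = 0.3840 rad
cos(theta) = 0.9272
F_eff = 1136 * 0.9272
F_eff = 1053.2809


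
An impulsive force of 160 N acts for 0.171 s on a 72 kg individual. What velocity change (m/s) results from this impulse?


J = F * dt = 160 * 0.171 = 27.3600 N*s
delta_v = J / m
delta_v = 27.3600 / 72
delta_v = 0.3800


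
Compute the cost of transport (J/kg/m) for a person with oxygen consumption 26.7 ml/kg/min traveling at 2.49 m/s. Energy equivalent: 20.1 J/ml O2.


Power per kg = VO2 * 20.1 / 60
Power per kg = 26.7 * 20.1 / 60 = 8.9445 W/kg
Cost = power_per_kg / speed
Cost = 8.9445 / 2.49
Cost = 3.5922


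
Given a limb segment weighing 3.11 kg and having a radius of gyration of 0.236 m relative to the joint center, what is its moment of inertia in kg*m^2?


I = m * k^2
I = 3.11 * 0.236^2
k^2 = 0.0557
I = 0.1732


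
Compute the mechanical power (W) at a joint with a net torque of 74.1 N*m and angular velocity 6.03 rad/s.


P = M * omega
P = 74.1 * 6.03
P = 446.8230


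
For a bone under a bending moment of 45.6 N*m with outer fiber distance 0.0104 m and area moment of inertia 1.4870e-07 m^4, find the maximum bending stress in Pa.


sigma = M * c / I
sigma = 45.6 * 0.0104 / 1.4870e-07
M * c = 0.4742
sigma = 3.1892e+06


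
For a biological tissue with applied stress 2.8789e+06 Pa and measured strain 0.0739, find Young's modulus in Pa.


E = stress / strain
E = 2.8789e+06 / 0.0739
E = 3.8957e+07


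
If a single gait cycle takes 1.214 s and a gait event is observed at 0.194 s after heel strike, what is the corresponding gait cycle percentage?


pct = (event_time / cycle_time) * 100
pct = (0.194 / 1.214) * 100
ratio = 0.1598
pct = 15.9802


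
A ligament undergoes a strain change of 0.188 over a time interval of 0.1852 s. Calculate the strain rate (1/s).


strain_rate = delta_strain / delta_t
strain_rate = 0.188 / 0.1852
strain_rate = 1.0151


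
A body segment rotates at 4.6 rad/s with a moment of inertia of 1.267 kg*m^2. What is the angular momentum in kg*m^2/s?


L = I * omega
L = 1.267 * 4.6
L = 5.8282


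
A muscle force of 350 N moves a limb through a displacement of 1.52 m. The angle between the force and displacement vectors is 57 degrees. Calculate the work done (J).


W = F * d * cos(theta)
theta = 57 deg = 0.9948 rad
cos(theta) = 0.5446
W = 350 * 1.52 * 0.5446
W = 289.7480


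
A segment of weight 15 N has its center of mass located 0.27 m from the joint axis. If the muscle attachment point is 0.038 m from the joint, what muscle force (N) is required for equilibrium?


F_muscle = W * d_load / d_muscle
F_muscle = 15 * 0.27 / 0.038
Numerator = 4.0500
F_muscle = 106.5789


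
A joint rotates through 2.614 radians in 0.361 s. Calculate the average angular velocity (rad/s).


omega = delta_theta / delta_t
omega = 2.614 / 0.361
omega = 7.2410


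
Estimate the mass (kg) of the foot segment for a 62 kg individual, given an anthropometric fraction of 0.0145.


m_segment = body_mass * fraction
m_segment = 62 * 0.0145
m_segment = 0.8990


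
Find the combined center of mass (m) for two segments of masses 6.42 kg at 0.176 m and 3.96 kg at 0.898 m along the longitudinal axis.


COM = (m1*x1 + m2*x2) / (m1 + m2)
COM = (6.42*0.176 + 3.96*0.898) / (6.42 + 3.96)
Numerator = 4.6860
Denominator = 10.3800
COM = 0.4514


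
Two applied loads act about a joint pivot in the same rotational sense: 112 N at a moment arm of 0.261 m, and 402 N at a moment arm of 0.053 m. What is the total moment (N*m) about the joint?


M = F1 * d1 + F2 * d2
M = 112 * 0.261 + 402 * 0.053
M = 29.2320 + 21.3060
M = 50.5380


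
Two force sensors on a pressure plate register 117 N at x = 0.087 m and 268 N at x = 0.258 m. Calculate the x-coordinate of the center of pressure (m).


COP_x = (F1*x1 + F2*x2) / (F1 + F2)
COP_x = (117*0.087 + 268*0.258) / (117 + 268)
Numerator = 79.3230
Denominator = 385
COP_x = 0.2060


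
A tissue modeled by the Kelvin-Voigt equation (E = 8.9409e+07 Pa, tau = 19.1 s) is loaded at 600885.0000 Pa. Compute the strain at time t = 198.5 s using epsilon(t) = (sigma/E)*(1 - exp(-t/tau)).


epsilon(t) = (sigma/E) * (1 - exp(-t/tau))
sigma/E = 600885.0000 / 8.9409e+07 = 0.0067
exp(-t/tau) = exp(-198.5 / 19.1) = 3.0656e-05
epsilon = 0.0067 * (1 - 3.0656e-05)
epsilon = 0.0067


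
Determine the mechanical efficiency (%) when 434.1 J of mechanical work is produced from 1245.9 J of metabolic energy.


eta = (W_mech / E_meta) * 100
eta = (434.1 / 1245.9) * 100
ratio = 0.3484
eta = 34.8423


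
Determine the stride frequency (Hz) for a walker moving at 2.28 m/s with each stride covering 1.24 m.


f = v / stride_length
f = 2.28 / 1.24
f = 1.8387


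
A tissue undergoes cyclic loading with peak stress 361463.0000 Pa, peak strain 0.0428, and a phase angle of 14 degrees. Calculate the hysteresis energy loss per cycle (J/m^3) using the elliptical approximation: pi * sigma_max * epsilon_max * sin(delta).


E_loss = pi * sigma_max * epsilon_max * sin(delta)
delta = 14 deg = 0.2443 rad
sin(delta) = 0.2419
E_loss = pi * 361463.0000 * 0.0428 * 0.2419
E_loss = 11757.9786


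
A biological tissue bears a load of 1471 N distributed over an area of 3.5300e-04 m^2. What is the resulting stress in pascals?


stress = F / A
stress = 1471 / 3.5300e-04
stress = 4.1671e+06


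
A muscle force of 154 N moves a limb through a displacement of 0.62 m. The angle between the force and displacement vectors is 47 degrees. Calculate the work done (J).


W = F * d * cos(theta)
theta = 47 deg = 0.8203 rad
cos(theta) = 0.6820
W = 154 * 0.62 * 0.6820
W = 65.1172


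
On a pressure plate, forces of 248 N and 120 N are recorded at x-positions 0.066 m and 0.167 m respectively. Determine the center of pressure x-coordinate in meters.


COP_x = (F1*x1 + F2*x2) / (F1 + F2)
COP_x = (248*0.066 + 120*0.167) / (248 + 120)
Numerator = 36.4080
Denominator = 368
COP_x = 0.0989


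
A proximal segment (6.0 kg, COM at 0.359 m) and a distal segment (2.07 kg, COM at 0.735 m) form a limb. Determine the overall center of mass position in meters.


COM = (m1*x1 + m2*x2) / (m1 + m2)
COM = (6.0*0.359 + 2.07*0.735) / (6.0 + 2.07)
Numerator = 3.6754
Denominator = 8.0700
COM = 0.4554


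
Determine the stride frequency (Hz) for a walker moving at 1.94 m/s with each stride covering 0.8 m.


f = v / stride_length
f = 1.94 / 0.8
f = 2.4250


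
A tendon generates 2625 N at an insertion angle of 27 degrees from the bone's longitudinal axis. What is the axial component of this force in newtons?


F_eff = F_tendon * cos(theta)
theta = 27 deg = 0.4712 rad
cos(theta) = 0.8910
F_eff = 2625 * 0.8910
F_eff = 2338.8921


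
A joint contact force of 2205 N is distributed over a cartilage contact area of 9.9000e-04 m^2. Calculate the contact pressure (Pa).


P = F / A
P = 2205 / 9.9000e-04
P = 2.2273e+06


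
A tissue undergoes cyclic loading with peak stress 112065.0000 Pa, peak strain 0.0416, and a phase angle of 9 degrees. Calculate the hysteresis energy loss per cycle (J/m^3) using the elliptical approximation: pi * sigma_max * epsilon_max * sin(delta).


E_loss = pi * sigma_max * epsilon_max * sin(delta)
delta = 9 deg = 0.1571 rad
sin(delta) = 0.1564
E_loss = pi * 112065.0000 * 0.0416 * 0.1564
E_loss = 2291.1084


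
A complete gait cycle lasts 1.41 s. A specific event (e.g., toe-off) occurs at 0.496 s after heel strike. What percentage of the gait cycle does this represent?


pct = (event_time / cycle_time) * 100
pct = (0.496 / 1.41) * 100
ratio = 0.3518
pct = 35.1773


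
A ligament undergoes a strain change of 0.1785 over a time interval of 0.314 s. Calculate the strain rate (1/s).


strain_rate = delta_strain / delta_t
strain_rate = 0.1785 / 0.314
strain_rate = 0.5685


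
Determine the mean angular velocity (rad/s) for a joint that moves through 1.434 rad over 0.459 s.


omega = delta_theta / delta_t
omega = 1.434 / 0.459
omega = 3.1242


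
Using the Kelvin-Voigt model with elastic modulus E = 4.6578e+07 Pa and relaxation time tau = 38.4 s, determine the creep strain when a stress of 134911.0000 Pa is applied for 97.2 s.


epsilon(t) = (sigma/E) * (1 - exp(-t/tau))
sigma/E = 134911.0000 / 4.6578e+07 = 0.0029
exp(-t/tau) = exp(-97.2 / 38.4) = 0.0796
epsilon = 0.0029 * (1 - 0.0796)
epsilon = 0.0027


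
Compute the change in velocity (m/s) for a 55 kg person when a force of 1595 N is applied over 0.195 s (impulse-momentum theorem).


J = F * dt = 1595 * 0.195 = 311.0250 N*s
delta_v = J / m
delta_v = 311.0250 / 55
delta_v = 5.6550


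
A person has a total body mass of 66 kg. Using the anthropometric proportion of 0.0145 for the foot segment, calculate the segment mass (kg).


m_segment = body_mass * fraction
m_segment = 66 * 0.0145
m_segment = 0.9570


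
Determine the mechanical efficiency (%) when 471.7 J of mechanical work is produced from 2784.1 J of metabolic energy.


eta = (W_mech / E_meta) * 100
eta = (471.7 / 2784.1) * 100
ratio = 0.1694
eta = 16.9426


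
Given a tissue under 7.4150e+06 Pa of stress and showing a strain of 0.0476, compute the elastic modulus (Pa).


E = stress / strain
E = 7.4150e+06 / 0.0476
E = 1.5578e+08


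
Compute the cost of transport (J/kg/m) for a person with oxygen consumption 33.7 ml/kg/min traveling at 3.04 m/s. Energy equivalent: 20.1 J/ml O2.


Power per kg = VO2 * 20.1 / 60
Power per kg = 33.7 * 20.1 / 60 = 11.2895 W/kg
Cost = power_per_kg / speed
Cost = 11.2895 / 3.04
Cost = 3.7137


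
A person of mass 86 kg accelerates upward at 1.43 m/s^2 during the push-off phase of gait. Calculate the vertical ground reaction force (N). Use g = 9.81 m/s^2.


GRF = m * (g + a)
GRF = 86 * (9.81 + 1.43)
GRF = 86 * 11.2400
GRF = 966.6400


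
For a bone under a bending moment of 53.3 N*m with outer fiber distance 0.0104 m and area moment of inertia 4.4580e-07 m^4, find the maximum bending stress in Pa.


sigma = M * c / I
sigma = 53.3 * 0.0104 / 4.4580e-07
M * c = 0.5543
sigma = 1.2434e+06


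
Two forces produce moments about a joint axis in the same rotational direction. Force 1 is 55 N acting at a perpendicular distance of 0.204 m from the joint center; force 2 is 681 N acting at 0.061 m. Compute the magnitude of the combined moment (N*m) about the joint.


M = F1 * d1 + F2 * d2
M = 55 * 0.204 + 681 * 0.061
M = 11.2200 + 41.5410
M = 52.7610


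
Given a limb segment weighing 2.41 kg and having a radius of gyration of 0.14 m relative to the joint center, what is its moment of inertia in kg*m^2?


I = m * k^2
I = 2.41 * 0.14^2
k^2 = 0.0196
I = 0.0472


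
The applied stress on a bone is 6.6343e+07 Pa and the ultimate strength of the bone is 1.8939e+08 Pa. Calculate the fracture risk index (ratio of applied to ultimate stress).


FRI = applied / ultimate
FRI = 6.6343e+07 / 1.8939e+08
FRI = 0.3503


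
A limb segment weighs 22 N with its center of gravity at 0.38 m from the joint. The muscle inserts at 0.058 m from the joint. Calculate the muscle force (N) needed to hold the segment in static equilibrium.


F_muscle = W * d_load / d_muscle
F_muscle = 22 * 0.38 / 0.058
Numerator = 8.3600
F_muscle = 144.1379


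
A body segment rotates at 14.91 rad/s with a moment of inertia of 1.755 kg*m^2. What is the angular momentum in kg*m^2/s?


L = I * omega
L = 1.755 * 14.91
L = 26.1670


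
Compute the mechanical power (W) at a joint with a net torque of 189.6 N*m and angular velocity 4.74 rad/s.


P = M * omega
P = 189.6 * 4.74
P = 898.7040


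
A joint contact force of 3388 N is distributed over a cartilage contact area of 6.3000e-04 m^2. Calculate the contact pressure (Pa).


P = F / A
P = 3388 / 6.3000e-04
P = 5.3778e+06


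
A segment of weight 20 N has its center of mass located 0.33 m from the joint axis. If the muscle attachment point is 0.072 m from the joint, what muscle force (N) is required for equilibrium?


F_muscle = W * d_load / d_muscle
F_muscle = 20 * 0.33 / 0.072
Numerator = 6.6000
F_muscle = 91.6667


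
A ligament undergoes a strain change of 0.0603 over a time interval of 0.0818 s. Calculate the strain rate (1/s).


strain_rate = delta_strain / delta_t
strain_rate = 0.0603 / 0.0818
strain_rate = 0.7372


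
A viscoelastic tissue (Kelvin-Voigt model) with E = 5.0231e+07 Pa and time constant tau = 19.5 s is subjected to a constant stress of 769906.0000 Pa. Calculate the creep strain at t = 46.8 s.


epsilon(t) = (sigma/E) * (1 - exp(-t/tau))
sigma/E = 769906.0000 / 5.0231e+07 = 0.0153
exp(-t/tau) = exp(-46.8 / 19.5) = 0.0907
epsilon = 0.0153 * (1 - 0.0907)
epsilon = 0.0139


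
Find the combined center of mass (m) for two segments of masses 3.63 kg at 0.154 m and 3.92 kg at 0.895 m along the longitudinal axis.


COM = (m1*x1 + m2*x2) / (m1 + m2)
COM = (3.63*0.154 + 3.92*0.895) / (3.63 + 3.92)
Numerator = 4.0674
Denominator = 7.5500
COM = 0.5387


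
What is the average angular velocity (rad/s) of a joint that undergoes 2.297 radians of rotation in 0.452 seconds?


omega = delta_theta / delta_t
omega = 2.297 / 0.452
omega = 5.0819


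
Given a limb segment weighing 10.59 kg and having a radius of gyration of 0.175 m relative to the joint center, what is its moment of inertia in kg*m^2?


I = m * k^2
I = 10.59 * 0.175^2
k^2 = 0.0306
I = 0.3243


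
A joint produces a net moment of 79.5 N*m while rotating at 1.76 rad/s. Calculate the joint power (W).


P = M * omega
P = 79.5 * 1.76
P = 139.9200


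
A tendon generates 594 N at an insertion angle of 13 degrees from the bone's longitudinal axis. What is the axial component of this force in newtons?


F_eff = F_tendon * cos(theta)
theta = 13 deg = 0.2269 rad
cos(theta) = 0.9744
F_eff = 594 * 0.9744
F_eff = 578.7758


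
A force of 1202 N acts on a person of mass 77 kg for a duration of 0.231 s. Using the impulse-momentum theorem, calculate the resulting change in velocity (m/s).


J = F * dt = 1202 * 0.231 = 277.6620 N*s
delta_v = J / m
delta_v = 277.6620 / 77
delta_v = 3.6060


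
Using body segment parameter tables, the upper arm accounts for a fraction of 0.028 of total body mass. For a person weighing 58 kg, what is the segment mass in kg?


m_segment = body_mass * fraction
m_segment = 58 * 0.028
m_segment = 1.6240


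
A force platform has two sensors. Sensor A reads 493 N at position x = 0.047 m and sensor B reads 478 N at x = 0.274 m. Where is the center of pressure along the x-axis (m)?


COP_x = (F1*x1 + F2*x2) / (F1 + F2)
COP_x = (493*0.047 + 478*0.274) / (493 + 478)
Numerator = 154.1430
Denominator = 971
COP_x = 0.1587


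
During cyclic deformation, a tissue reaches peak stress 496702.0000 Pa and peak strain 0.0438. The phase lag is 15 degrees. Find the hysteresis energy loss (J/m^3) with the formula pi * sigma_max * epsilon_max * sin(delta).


E_loss = pi * sigma_max * epsilon_max * sin(delta)
delta = 15 deg = 0.2618 rad
sin(delta) = 0.2588
E_loss = pi * 496702.0000 * 0.0438 * 0.2588
E_loss = 17689.5230


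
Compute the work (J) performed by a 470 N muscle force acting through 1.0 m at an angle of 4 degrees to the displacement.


W = F * d * cos(theta)
theta = 4 deg = 0.0698 rad
cos(theta) = 0.9976
W = 470 * 1.0 * 0.9976
W = 468.8551


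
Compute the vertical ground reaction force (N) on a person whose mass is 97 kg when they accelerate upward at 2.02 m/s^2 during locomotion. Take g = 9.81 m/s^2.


GRF = m * (g + a)
GRF = 97 * (9.81 + 2.02)
GRF = 97 * 11.8300
GRF = 1147.5100


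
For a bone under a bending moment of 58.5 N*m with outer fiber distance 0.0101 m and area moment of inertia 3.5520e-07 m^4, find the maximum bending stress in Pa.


sigma = M * c / I
sigma = 58.5 * 0.0101 / 3.5520e-07
M * c = 0.5908
sigma = 1.6634e+06


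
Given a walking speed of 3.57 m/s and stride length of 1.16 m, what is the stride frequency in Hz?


f = v / stride_length
f = 3.57 / 1.16
f = 3.0776


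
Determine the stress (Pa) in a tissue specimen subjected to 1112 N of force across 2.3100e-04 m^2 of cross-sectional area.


stress = F / A
stress = 1112 / 2.3100e-04
stress = 4.8139e+06


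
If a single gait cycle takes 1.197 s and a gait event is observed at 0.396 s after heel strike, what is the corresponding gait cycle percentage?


pct = (event_time / cycle_time) * 100
pct = (0.396 / 1.197) * 100
ratio = 0.3308
pct = 33.0827


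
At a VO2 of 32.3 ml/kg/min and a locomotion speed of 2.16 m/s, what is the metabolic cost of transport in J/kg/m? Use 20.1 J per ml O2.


Power per kg = VO2 * 20.1 / 60
Power per kg = 32.3 * 20.1 / 60 = 10.8205 W/kg
Cost = power_per_kg / speed
Cost = 10.8205 / 2.16
Cost = 5.0095


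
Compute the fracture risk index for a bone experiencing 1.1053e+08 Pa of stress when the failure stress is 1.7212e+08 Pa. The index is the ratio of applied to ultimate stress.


FRI = applied / ultimate
FRI = 1.1053e+08 / 1.7212e+08
FRI = 0.6422


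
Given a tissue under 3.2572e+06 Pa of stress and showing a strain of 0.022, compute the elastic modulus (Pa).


E = stress / strain
E = 3.2572e+06 / 0.022
E = 1.4805e+08


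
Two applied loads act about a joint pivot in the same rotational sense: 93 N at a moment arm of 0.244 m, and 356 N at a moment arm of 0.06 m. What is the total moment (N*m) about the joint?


M = F1 * d1 + F2 * d2
M = 93 * 0.244 + 356 * 0.06
M = 22.6920 + 21.3600
M = 44.0520


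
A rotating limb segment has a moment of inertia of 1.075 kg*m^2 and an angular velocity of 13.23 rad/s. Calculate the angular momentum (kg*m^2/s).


L = I * omega
L = 1.075 * 13.23
L = 14.2223


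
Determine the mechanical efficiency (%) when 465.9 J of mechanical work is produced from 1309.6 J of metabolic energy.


eta = (W_mech / E_meta) * 100
eta = (465.9 / 1309.6) * 100
ratio = 0.3558
eta = 35.5757


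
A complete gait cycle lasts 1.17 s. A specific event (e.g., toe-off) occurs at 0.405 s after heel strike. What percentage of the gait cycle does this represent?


pct = (event_time / cycle_time) * 100
pct = (0.405 / 1.17) * 100
ratio = 0.3462
pct = 34.6154


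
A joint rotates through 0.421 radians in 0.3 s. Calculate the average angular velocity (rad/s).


omega = delta_theta / delta_t
omega = 0.421 / 0.3
omega = 1.4033


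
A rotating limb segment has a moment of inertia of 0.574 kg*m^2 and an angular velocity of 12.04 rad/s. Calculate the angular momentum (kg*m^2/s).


L = I * omega
L = 0.574 * 12.04
L = 6.9110


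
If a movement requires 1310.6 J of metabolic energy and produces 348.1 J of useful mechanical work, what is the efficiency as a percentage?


eta = (W_mech / E_meta) * 100
eta = (348.1 / 1310.6) * 100
ratio = 0.2656
eta = 26.5604


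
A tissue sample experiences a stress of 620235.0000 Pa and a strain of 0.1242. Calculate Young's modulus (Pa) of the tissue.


E = stress / strain
E = 620235.0000 / 0.1242
E = 4.9938e+06


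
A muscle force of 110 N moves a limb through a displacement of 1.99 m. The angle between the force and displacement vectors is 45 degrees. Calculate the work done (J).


W = F * d * cos(theta)
theta = 45 deg = 0.7854 rad
cos(theta) = 0.7071
W = 110 * 1.99 * 0.7071
W = 154.7857


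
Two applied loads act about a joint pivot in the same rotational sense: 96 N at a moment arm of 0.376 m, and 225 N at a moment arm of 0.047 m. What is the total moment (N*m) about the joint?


M = F1 * d1 + F2 * d2
M = 96 * 0.376 + 225 * 0.047
M = 36.0960 + 10.5750
M = 46.6710


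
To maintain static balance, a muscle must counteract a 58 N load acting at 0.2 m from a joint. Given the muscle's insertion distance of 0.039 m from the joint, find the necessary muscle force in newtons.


F_muscle = W * d_load / d_muscle
F_muscle = 58 * 0.2 / 0.039
Numerator = 11.6000
F_muscle = 297.4359


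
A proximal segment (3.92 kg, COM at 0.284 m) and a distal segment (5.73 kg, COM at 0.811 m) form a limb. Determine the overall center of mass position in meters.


COM = (m1*x1 + m2*x2) / (m1 + m2)
COM = (3.92*0.284 + 5.73*0.811) / (3.92 + 5.73)
Numerator = 5.7603
Denominator = 9.6500
COM = 0.5969


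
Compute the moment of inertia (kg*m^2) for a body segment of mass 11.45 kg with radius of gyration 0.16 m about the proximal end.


I = m * k^2
I = 11.45 * 0.16^2
k^2 = 0.0256
I = 0.2931


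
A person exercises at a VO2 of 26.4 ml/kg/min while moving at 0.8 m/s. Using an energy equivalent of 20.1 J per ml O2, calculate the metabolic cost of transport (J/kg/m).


Power per kg = VO2 * 20.1 / 60
Power per kg = 26.4 * 20.1 / 60 = 8.8440 W/kg
Cost = power_per_kg / speed
Cost = 8.8440 / 0.8
Cost = 11.0550


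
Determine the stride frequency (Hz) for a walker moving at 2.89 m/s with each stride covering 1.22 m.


f = v / stride_length
f = 2.89 / 1.22
f = 2.3689


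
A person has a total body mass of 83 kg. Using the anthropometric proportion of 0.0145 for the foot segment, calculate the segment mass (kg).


m_segment = body_mass * fraction
m_segment = 83 * 0.0145
m_segment = 1.2035


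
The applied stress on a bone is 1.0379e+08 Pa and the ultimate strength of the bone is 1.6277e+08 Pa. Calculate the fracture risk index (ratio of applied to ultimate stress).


FRI = applied / ultimate
FRI = 1.0379e+08 / 1.6277e+08
FRI = 0.6376


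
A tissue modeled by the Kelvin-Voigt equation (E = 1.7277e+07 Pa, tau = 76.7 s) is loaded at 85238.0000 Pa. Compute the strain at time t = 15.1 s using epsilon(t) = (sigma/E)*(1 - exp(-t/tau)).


epsilon(t) = (sigma/E) * (1 - exp(-t/tau))
sigma/E = 85238.0000 / 1.7277e+07 = 0.0049
exp(-t/tau) = exp(-15.1 / 76.7) = 0.8213
epsilon = 0.0049 * (1 - 0.8213)
epsilon = 8.8165e-04


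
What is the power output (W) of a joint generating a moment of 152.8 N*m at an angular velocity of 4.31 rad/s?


P = M * omega
P = 152.8 * 4.31
P = 658.5680


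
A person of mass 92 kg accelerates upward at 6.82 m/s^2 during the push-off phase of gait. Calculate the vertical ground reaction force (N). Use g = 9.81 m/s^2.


GRF = m * (g + a)
GRF = 92 * (9.81 + 6.82)
GRF = 92 * 16.6300
GRF = 1529.9600


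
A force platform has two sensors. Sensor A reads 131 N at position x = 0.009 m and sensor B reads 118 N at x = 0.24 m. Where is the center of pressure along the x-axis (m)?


COP_x = (F1*x1 + F2*x2) / (F1 + F2)
COP_x = (131*0.009 + 118*0.24) / (131 + 118)
Numerator = 29.4990
Denominator = 249
COP_x = 0.1185


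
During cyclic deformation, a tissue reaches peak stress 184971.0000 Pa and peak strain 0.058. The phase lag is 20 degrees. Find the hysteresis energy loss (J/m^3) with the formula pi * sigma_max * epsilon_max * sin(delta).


E_loss = pi * sigma_max * epsilon_max * sin(delta)
delta = 20 deg = 0.3491 rad
sin(delta) = 0.3420
E_loss = pi * 184971.0000 * 0.058 * 0.3420
E_loss = 11527.4486


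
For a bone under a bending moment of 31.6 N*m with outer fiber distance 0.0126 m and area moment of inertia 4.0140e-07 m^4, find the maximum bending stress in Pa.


sigma = M * c / I
sigma = 31.6 * 0.0126 / 4.0140e-07
M * c = 0.3982
sigma = 991928.2511


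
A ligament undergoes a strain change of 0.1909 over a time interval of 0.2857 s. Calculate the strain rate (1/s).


strain_rate = delta_strain / delta_t
strain_rate = 0.1909 / 0.2857
strain_rate = 0.6682


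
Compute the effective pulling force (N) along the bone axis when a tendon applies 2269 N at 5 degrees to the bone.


F_eff = F_tendon * cos(theta)
theta = 5 deg = 0.0873 rad
cos(theta) = 0.9962
F_eff = 2269 * 0.9962
F_eff = 2260.3658


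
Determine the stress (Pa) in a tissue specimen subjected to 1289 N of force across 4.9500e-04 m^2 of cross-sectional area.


stress = F / A
stress = 1289 / 4.9500e-04
stress = 2.6040e+06


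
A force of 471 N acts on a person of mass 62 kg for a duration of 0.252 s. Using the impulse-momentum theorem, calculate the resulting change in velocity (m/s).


J = F * dt = 471 * 0.252 = 118.6920 N*s
delta_v = J / m
delta_v = 118.6920 / 62
delta_v = 1.9144


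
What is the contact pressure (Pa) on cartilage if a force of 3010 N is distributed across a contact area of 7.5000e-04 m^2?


P = F / A
P = 3010 / 7.5000e-04
P = 4.0133e+06


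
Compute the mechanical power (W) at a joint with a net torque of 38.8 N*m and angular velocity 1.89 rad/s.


P = M * omega
P = 38.8 * 1.89
P = 73.3320


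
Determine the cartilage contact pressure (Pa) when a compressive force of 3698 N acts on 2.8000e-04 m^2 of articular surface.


P = F / A
P = 3698 / 2.8000e-04
P = 1.3207e+07


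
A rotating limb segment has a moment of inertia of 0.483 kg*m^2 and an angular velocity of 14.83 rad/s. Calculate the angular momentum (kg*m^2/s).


L = I * omega
L = 0.483 * 14.83
L = 7.1629


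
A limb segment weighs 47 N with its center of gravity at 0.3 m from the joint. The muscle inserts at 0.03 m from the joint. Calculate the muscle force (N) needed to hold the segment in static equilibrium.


F_muscle = W * d_load / d_muscle
F_muscle = 47 * 0.3 / 0.03
Numerator = 14.1000
F_muscle = 470.0000


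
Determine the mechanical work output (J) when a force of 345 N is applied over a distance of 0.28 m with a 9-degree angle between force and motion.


W = F * d * cos(theta)
theta = 9 deg = 0.1571 rad
cos(theta) = 0.9877
W = 345 * 0.28 * 0.9877
W = 95.4107


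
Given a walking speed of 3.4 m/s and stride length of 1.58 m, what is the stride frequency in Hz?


f = v / stride_length
f = 3.4 / 1.58
f = 2.1519


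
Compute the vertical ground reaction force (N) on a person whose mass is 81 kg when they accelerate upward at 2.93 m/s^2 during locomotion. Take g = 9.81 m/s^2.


GRF = m * (g + a)
GRF = 81 * (9.81 + 2.93)
GRF = 81 * 12.7400
GRF = 1031.9400


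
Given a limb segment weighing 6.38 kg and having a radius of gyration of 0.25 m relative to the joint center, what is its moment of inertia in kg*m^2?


I = m * k^2
I = 6.38 * 0.25^2
k^2 = 0.0625
I = 0.3987


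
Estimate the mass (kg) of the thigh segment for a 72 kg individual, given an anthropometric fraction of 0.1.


m_segment = body_mass * fraction
m_segment = 72 * 0.1
m_segment = 7.2000


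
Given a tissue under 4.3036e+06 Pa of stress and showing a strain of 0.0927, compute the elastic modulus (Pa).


E = stress / strain
E = 4.3036e+06 / 0.0927
E = 4.6425e+07


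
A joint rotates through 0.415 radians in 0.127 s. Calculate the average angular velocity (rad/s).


omega = delta_theta / delta_t
omega = 0.415 / 0.127
omega = 3.2677


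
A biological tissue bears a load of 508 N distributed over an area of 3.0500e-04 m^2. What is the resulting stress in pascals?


stress = F / A
stress = 508 / 3.0500e-04
stress = 1.6656e+06


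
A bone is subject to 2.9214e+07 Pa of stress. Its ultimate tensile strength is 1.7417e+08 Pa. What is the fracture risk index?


FRI = applied / ultimate
FRI = 2.9214e+07 / 1.7417e+08
FRI = 0.1677


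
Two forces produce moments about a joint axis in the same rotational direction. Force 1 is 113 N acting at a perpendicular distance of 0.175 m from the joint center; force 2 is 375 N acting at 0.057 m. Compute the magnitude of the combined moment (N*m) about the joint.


M = F1 * d1 + F2 * d2
M = 113 * 0.175 + 375 * 0.057
M = 19.7750 + 21.3750
M = 41.1500


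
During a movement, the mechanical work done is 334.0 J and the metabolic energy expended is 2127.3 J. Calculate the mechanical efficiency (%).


eta = (W_mech / E_meta) * 100
eta = (334.0 / 2127.3) * 100
ratio = 0.1570
eta = 15.7007


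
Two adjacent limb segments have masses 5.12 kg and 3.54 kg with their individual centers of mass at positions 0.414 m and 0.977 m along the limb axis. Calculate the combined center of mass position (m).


COM = (m1*x1 + m2*x2) / (m1 + m2)
COM = (5.12*0.414 + 3.54*0.977) / (5.12 + 3.54)
Numerator = 5.5783
Denominator = 8.6600
COM = 0.6441


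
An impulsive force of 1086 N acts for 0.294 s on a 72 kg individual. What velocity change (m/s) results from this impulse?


J = F * dt = 1086 * 0.294 = 319.2840 N*s
delta_v = J / m
delta_v = 319.2840 / 72
delta_v = 4.4345


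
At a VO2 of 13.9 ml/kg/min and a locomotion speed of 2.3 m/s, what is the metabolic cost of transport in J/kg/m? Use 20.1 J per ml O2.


Power per kg = VO2 * 20.1 / 60
Power per kg = 13.9 * 20.1 / 60 = 4.6565 W/kg
Cost = power_per_kg / speed
Cost = 4.6565 / 2.3
Cost = 2.0246


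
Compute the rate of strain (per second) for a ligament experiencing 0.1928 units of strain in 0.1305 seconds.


strain_rate = delta_strain / delta_t
strain_rate = 0.1928 / 0.1305
strain_rate = 1.4774


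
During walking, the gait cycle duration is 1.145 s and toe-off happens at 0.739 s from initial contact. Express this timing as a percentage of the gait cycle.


pct = (event_time / cycle_time) * 100
pct = (0.739 / 1.145) * 100
ratio = 0.6454
pct = 64.5415


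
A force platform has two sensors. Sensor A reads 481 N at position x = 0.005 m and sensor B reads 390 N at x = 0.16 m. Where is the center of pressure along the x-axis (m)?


COP_x = (F1*x1 + F2*x2) / (F1 + F2)
COP_x = (481*0.005 + 390*0.16) / (481 + 390)
Numerator = 64.8050
Denominator = 871
COP_x = 0.0744


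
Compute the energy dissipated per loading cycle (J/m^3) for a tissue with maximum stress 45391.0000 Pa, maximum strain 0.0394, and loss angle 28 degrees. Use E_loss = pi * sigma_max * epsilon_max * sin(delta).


E_loss = pi * sigma_max * epsilon_max * sin(delta)
delta = 28 deg = 0.4887 rad
sin(delta) = 0.4695
E_loss = pi * 45391.0000 * 0.0394 * 0.4695
E_loss = 2637.6984


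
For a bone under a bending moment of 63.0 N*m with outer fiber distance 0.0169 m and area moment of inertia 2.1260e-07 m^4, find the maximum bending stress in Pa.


sigma = M * c / I
sigma = 63.0 * 0.0169 / 2.1260e-07
M * c = 1.0647
sigma = 5.0080e+06


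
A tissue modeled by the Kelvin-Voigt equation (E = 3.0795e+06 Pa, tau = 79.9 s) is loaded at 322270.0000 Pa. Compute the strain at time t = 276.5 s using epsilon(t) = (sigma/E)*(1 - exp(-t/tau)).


epsilon(t) = (sigma/E) * (1 - exp(-t/tau))
sigma/E = 322270.0000 / 3.0795e+06 = 0.1047
exp(-t/tau) = exp(-276.5 / 79.9) = 0.0314
epsilon = 0.1047 * (1 - 0.0314)
epsilon = 0.1014


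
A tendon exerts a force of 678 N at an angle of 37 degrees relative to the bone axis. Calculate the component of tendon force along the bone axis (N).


F_eff = F_tendon * cos(theta)
theta = 37 deg = 0.6458 rad
cos(theta) = 0.7986
F_eff = 678 * 0.7986
F_eff = 541.4749


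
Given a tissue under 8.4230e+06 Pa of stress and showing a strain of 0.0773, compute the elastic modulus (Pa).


E = stress / strain
E = 8.4230e+06 / 0.0773
E = 1.0897e+08


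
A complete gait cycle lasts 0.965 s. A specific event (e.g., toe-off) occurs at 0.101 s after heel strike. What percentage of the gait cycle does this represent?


pct = (event_time / cycle_time) * 100
pct = (0.101 / 0.965) * 100
ratio = 0.1047
pct = 10.4663


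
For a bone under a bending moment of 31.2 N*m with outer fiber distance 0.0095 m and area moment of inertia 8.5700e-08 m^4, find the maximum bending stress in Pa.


sigma = M * c / I
sigma = 31.2 * 0.0095 / 8.5700e-08
M * c = 0.2964
sigma = 3.4586e+06


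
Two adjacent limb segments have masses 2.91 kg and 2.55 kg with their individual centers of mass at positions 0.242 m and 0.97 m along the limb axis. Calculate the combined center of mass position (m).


COM = (m1*x1 + m2*x2) / (m1 + m2)
COM = (2.91*0.242 + 2.55*0.97) / (2.91 + 2.55)
Numerator = 3.1777
Denominator = 5.4600
COM = 0.5820


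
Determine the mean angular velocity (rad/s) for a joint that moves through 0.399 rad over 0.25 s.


omega = delta_theta / delta_t
omega = 0.399 / 0.25
omega = 1.5960


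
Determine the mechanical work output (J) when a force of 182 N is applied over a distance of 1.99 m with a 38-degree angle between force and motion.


W = F * d * cos(theta)
theta = 38 deg = 0.6632 rad
cos(theta) = 0.7880
W = 182 * 1.99 * 0.7880
W = 285.4017


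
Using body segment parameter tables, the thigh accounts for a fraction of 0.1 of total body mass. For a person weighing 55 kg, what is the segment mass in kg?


m_segment = body_mass * fraction
m_segment = 55 * 0.1
m_segment = 5.5000


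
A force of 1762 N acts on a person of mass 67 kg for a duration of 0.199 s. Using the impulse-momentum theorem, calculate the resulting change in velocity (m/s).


J = F * dt = 1762 * 0.199 = 350.6380 N*s
delta_v = J / m
delta_v = 350.6380 / 67
delta_v = 5.2334


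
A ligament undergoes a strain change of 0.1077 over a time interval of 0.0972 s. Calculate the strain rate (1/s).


strain_rate = delta_strain / delta_t
strain_rate = 0.1077 / 0.0972
strain_rate = 1.1080


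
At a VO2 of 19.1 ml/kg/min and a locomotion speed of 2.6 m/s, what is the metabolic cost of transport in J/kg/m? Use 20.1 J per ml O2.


Power per kg = VO2 * 20.1 / 60
Power per kg = 19.1 * 20.1 / 60 = 6.3985 W/kg
Cost = power_per_kg / speed
Cost = 6.3985 / 2.6
Cost = 2.4610


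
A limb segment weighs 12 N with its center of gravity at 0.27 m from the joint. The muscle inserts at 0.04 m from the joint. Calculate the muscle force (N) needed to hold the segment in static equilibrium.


F_muscle = W * d_load / d_muscle
F_muscle = 12 * 0.27 / 0.04
Numerator = 3.2400
F_muscle = 81.0000


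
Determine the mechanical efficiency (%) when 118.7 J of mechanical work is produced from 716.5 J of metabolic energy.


eta = (W_mech / E_meta) * 100
eta = (118.7 / 716.5) * 100
ratio = 0.1657
eta = 16.5666


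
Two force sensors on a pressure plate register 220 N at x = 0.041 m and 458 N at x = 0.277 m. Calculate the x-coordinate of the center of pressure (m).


COP_x = (F1*x1 + F2*x2) / (F1 + F2)
COP_x = (220*0.041 + 458*0.277) / (220 + 458)
Numerator = 135.8860
Denominator = 678
COP_x = 0.2004


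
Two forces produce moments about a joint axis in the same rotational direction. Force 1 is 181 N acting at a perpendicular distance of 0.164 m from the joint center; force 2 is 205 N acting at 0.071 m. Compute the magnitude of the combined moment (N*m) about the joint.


M = F1 * d1 + F2 * d2
M = 181 * 0.164 + 205 * 0.071
M = 29.6840 + 14.5550
M = 44.2390


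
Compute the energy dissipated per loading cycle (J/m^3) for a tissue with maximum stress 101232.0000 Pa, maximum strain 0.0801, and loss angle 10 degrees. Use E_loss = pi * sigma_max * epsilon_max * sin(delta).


E_loss = pi * sigma_max * epsilon_max * sin(delta)
delta = 10 deg = 0.1745 rad
sin(delta) = 0.1736
E_loss = pi * 101232.0000 * 0.0801 * 0.1736
E_loss = 4423.5449


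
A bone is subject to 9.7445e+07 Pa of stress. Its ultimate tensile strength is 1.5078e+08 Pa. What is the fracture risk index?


FRI = applied / ultimate
FRI = 9.7445e+07 / 1.5078e+08
FRI = 0.6463


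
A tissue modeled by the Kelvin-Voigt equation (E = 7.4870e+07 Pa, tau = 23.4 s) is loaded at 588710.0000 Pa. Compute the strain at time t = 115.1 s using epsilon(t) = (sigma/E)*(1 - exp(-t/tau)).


epsilon(t) = (sigma/E) * (1 - exp(-t/tau))
sigma/E = 588710.0000 / 7.4870e+07 = 0.0079
exp(-t/tau) = exp(-115.1 / 23.4) = 0.0073
epsilon = 0.0079 * (1 - 0.0073)
epsilon = 0.0078


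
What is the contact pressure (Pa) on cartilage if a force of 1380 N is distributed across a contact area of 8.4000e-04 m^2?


P = F / A
P = 1380 / 8.4000e-04
P = 1.6429e+06


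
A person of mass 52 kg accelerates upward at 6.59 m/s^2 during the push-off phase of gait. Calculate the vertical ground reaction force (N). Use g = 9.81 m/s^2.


GRF = m * (g + a)
GRF = 52 * (9.81 + 6.59)
GRF = 52 * 16.4000
GRF = 852.8000


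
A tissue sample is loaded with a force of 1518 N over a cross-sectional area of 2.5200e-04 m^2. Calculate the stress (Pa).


stress = F / A
stress = 1518 / 2.5200e-04
stress = 6.0238e+06


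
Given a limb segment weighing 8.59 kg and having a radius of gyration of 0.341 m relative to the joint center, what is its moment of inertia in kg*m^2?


I = m * k^2
I = 8.59 * 0.341^2
k^2 = 0.1163
I = 0.9989


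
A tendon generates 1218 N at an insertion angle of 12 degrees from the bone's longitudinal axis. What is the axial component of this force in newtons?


F_eff = F_tendon * cos(theta)
theta = 12 deg = 0.2094 rad
cos(theta) = 0.9781
F_eff = 1218 * 0.9781
F_eff = 1191.3838


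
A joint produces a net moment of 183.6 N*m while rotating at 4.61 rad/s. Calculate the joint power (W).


P = M * omega
P = 183.6 * 4.61
P = 846.3960


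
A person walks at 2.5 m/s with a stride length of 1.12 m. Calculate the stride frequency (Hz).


f = v / stride_length
f = 2.5 / 1.12
f = 2.2321


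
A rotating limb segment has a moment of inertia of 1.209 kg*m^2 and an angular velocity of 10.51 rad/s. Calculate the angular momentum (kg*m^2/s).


L = I * omega
L = 1.209 * 10.51
L = 12.7066


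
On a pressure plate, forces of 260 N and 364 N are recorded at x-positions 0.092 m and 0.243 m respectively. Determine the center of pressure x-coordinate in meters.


COP_x = (F1*x1 + F2*x2) / (F1 + F2)
COP_x = (260*0.092 + 364*0.243) / (260 + 364)
Numerator = 112.3720
Denominator = 624
COP_x = 0.1801


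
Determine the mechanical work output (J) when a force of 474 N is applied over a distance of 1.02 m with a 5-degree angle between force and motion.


W = F * d * cos(theta)
theta = 5 deg = 0.0873 rad
cos(theta) = 0.9962
W = 474 * 1.02 * 0.9962
W = 481.6402


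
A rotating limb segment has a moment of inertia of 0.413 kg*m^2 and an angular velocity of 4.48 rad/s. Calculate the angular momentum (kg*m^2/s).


L = I * omega
L = 0.413 * 4.48
L = 1.8502


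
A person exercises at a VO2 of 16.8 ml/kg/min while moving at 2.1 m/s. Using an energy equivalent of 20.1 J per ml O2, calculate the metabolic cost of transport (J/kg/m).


Power per kg = VO2 * 20.1 / 60
Power per kg = 16.8 * 20.1 / 60 = 5.6280 W/kg
Cost = power_per_kg / speed
Cost = 5.6280 / 2.1
Cost = 2.6800


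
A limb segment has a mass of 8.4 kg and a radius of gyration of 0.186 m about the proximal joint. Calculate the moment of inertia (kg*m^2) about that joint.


I = m * k^2
I = 8.4 * 0.186^2
k^2 = 0.0346
I = 0.2906


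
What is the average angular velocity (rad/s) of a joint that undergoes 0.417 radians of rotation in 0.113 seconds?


omega = delta_theta / delta_t
omega = 0.417 / 0.113
omega = 3.6903


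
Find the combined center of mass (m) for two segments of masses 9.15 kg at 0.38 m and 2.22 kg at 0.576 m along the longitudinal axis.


COM = (m1*x1 + m2*x2) / (m1 + m2)
COM = (9.15*0.38 + 2.22*0.576) / (9.15 + 2.22)
Numerator = 4.7557
Denominator = 11.3700
COM = 0.4183


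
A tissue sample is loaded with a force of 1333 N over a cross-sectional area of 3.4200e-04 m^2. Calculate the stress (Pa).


stress = F / A
stress = 1333 / 3.4200e-04
stress = 3.8977e+06
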